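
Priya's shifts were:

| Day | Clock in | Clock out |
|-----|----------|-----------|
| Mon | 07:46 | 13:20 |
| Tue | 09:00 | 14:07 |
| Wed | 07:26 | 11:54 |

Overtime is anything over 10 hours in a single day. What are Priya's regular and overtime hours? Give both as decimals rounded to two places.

Regular 15.15 hours, overtime 0.00 hours

Mon: 07:46–13:20 = 5 h 34 min
Tue: 09:00–14:07 = 5 h 7 min
Wed: 07:26–11:54 = 4 h 28 min
Mon reg 5 h 34 min / OT 0 h 0 min; Tue reg 5 h 7 min / OT 0 h 0 min; Wed reg 4 h 28 min / OT 0 h 0 min.
Totals: regular 15 h 9 min, overtime 0 h 0 min.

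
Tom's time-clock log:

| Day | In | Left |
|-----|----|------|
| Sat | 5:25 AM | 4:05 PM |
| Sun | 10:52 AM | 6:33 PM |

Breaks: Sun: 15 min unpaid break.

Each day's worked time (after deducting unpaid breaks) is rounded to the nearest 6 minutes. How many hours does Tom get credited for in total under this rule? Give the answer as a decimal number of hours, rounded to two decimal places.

Sat: 5:25 AM–4:05 PM = 10 h 40 min → rounds to 10 h 42 min
Sun: 10:52 AM–6:33 PM = 7 h 41 min − 15 min = 7 h 26 min → rounds to 7 h 24 min
Total credited: 18 h 6 min.

18.10 hours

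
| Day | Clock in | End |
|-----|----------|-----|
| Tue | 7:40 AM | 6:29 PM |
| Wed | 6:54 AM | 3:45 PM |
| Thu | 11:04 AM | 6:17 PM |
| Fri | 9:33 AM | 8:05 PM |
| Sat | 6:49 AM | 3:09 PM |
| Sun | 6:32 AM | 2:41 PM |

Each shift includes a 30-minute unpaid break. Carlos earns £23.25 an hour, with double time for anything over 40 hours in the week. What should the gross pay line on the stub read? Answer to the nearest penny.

Tue: 7:40 AM–6:29 PM = 10 h 49 min; less 30 min break → 10 h 19 min
Wed: 6:54 AM–3:45 PM = 8 h 51 min; less 30 min break → 8 h 21 min
Thu: 11:04 AM–6:17 PM = 7 h 13 min; less 30 min break → 6 h 43 min
Fri: 9:33 AM–8:05 PM = 10 h 32 min; less 30 min break → 10 h 2 min
Sat: 6:49 AM–3:09 PM = 8 h 20 min; less 30 min break → 7 h 50 min
Sun: 6:32 AM–2:41 PM = 8 h 9 min; less 30 min break → 7 h 39 min
Total worked: 50 h 54 min = 3054 min.
Regular 40 h 0 min = 2400 min at £23.25/h; overtime 10 h 54 min = 654 min at £46.50/h.
Pay = (2400 × £23.25 + 654 × £46.50) ÷ 60 = £1436.85.

£1436.85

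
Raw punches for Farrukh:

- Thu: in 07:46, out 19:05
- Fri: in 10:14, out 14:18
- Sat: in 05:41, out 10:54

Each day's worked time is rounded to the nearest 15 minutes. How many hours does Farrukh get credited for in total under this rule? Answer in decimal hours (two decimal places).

Thu: 07:46–19:05 = 11 h 19 min → rounds to 11 h 15 min
Fri: 10:14–14:18 = 4 h 4 min → rounds to 4 h 0 min
Sat: 05:41–10:54 = 5 h 13 min → rounds to 5 h 15 min
Total credited: 20 h 30 min.

20.50 hours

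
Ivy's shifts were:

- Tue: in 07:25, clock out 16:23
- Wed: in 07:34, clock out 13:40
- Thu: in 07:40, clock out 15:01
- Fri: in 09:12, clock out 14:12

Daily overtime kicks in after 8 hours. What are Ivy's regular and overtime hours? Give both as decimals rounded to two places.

Regular 26.45 hours, overtime 0.97 hours

Tue: 07:25–16:23 = 8 h 58 min
Wed: 07:34–13:40 = 6 h 6 min
Thu: 07:40–15:01 = 7 h 21 min
Fri: 09:12–14:12 = 5 h 0 min
Tue reg 8 h 0 min / OT 0 h 58 min; Wed reg 6 h 6 min / OT 0 h 0 min; Thu reg 7 h 21 min / OT 0 h 0 min; Fri reg 5 h 0 min / OT 0 h 0 min.
Totals: regular 26 h 27 min, overtime 0 h 58 min.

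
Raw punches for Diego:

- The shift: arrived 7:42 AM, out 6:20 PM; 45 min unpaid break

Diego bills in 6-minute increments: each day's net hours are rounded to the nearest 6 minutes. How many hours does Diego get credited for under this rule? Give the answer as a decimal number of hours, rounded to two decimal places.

9.90 hours

The shift: 7:42 AM–6:20 PM = 10 h 38 min − 45 min = 9 h 53 min → rounds to 9 h 54 min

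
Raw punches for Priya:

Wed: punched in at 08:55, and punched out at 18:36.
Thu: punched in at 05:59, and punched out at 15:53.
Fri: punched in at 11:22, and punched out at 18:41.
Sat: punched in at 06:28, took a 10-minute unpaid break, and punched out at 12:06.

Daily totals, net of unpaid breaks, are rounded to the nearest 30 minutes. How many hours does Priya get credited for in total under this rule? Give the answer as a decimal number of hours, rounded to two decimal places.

32.50 hours

Wed: 08:55–18:36 = 9 h 41 min → rounds to 9 h 30 min
Thu: 05:59–15:53 = 9 h 54 min → rounds to 10 h 0 min
Fri: 11:22–18:41 = 7 h 19 min → rounds to 7 h 30 min
Sat: 06:28–12:06 = 5 h 38 min − 10 min = 5 h 28 min → rounds to 5 h 30 min
Total credited: 32 h 30 min.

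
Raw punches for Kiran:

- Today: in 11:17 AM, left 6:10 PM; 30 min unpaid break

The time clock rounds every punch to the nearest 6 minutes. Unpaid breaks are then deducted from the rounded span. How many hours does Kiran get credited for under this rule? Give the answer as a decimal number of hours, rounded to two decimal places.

6.40 hours

Today: in 11:17 AM→11:18 AM, out 6:10 PM→6:12 PM; 6 h 54 min − 30 min = 6 h 24 min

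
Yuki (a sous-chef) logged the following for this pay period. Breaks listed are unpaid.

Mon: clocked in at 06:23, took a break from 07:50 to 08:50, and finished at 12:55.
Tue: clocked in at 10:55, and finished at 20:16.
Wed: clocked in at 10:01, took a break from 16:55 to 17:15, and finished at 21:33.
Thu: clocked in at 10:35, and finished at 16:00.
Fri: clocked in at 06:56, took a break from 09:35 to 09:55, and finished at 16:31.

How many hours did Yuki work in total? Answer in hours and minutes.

Mon: 06:23–12:55 = 6 h 32 min; less 60 min break → 5 h 32 min
Tue: 10:55–20:16 = 9 h 21 min
Wed: 10:01–21:33 = 11 h 32 min; less 20 min break → 11 h 12 min
Thu: 10:35–16:00 = 5 h 25 min
Fri: 06:56–16:31 = 9 h 35 min; less 20 min break → 9 h 15 min
Total: 5 h 32 min + 9 h 21 min + 11 h 12 min + 5 h 25 min + 9 h 15 min = 40 h 45 min.

40 h 45 min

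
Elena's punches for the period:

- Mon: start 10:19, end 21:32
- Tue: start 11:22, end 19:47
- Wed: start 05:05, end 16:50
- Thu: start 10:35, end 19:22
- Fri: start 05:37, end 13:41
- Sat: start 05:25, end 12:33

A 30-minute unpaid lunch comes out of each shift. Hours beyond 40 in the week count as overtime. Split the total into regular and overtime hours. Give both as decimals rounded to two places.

Regular 40.00 hours, overtime 12.37 hours

Mon: 10:19–21:32 = 11 h 13 min; less 30 min break → 10 h 43 min
Tue: 11:22–19:47 = 8 h 25 min; less 30 min break → 7 h 55 min
Wed: 05:05–16:50 = 11 h 45 min; less 30 min break → 11 h 15 min
Thu: 10:35–19:22 = 8 h 47 min; less 30 min break → 8 h 17 min
Fri: 05:37–13:41 = 8 h 4 min; less 30 min break → 7 h 34 min
Sat: 05:25–12:33 = 7 h 8 min; less 30 min break → 6 h 38 min
Total worked: 52 h 22 min = 52.37 h.
Threshold 40 h → overtime 12 h 22 min, regular 40 h 0 min.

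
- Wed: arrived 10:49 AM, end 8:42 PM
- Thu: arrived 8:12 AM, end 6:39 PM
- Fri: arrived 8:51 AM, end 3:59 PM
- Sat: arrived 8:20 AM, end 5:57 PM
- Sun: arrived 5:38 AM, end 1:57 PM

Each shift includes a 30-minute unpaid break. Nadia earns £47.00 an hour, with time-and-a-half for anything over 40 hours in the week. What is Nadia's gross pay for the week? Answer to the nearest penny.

Wed: 10:49 AM–8:42 PM = 9 h 53 min; less 30 min break → 9 h 23 min
Thu: 8:12 AM–6:39 PM = 10 h 27 min; less 30 min break → 9 h 57 min
Fri: 8:51 AM–3:59 PM = 7 h 8 min; less 30 min break → 6 h 38 min
Sat: 8:20 AM–5:57 PM = 9 h 37 min; less 30 min break → 9 h 7 min
Sun: 5:38 AM–1:57 PM = 8 h 19 min; less 30 min break → 7 h 49 min
Total worked: 42 h 54 min = 2574 min.
Regular 40 h 0 min = 2400 min at £47.00/h; overtime 2 h 54 min = 174 min at £70.50/h.
Pay = (2400 × £47.00 + 174 × £70.50) ÷ 60 = £2084.45.

£2084.45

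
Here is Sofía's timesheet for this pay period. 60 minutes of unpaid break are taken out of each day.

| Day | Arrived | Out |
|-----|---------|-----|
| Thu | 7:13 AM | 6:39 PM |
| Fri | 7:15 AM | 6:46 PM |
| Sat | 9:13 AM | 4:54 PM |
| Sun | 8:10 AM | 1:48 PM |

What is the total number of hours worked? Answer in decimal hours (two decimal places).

32.27 hours

Thu: 7:13 AM–6:39 PM = 11 h 26 min; less 60 min break → 10 h 26 min
Fri: 7:15 AM–6:46 PM = 11 h 31 min; less 60 min break → 10 h 31 min
Sat: 9:13 AM–4:54 PM = 7 h 41 min; less 60 min break → 6 h 41 min
Sun: 8:10 AM–1:48 PM = 5 h 38 min; less 60 min break → 4 h 38 min
Total: 10 h 26 min + 10 h 31 min + 6 h 41 min + 4 h 38 min = 32 h 16 min.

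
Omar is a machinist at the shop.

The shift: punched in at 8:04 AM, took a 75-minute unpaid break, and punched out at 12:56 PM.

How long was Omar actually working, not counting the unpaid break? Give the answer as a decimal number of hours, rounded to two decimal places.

3.62 hours

The shift: 8:04 AM–12:56 PM = 4 h 52 min; less 75 min break → 3 h 37 min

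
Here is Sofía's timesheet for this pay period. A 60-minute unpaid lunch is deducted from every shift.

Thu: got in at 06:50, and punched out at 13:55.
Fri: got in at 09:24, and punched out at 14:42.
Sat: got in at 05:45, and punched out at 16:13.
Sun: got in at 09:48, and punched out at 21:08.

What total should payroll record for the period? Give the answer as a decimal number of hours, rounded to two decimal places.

Thu: 06:50–13:55 = 7 h 5 min; less 60 min break → 6 h 5 min
Fri: 09:24–14:42 = 5 h 18 min; less 60 min break → 4 h 18 min
Sat: 05:45–16:13 = 10 h 28 min; less 60 min break → 9 h 28 min
Sun: 09:48–21:08 = 11 h 20 min; less 60 min break → 10 h 20 min
Total: 6 h 5 min + 4 h 18 min + 9 h 28 min + 10 h 20 min = 30 h 11 min.

30.18 hours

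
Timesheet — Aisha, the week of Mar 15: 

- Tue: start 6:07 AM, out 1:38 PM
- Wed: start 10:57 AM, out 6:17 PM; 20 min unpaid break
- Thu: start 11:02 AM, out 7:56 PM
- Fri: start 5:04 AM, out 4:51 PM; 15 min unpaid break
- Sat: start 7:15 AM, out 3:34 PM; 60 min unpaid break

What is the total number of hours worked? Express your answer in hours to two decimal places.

Tue: 6:07 AM–1:38 PM = 7 h 31 min
Wed: 10:57 AM–6:17 PM = 7 h 20 min; less 20 min break → 7 h 0 min
Thu: 11:02 AM–7:56 PM = 8 h 54 min
Fri: 5:04 AM–4:51 PM = 11 h 47 min; less 15 min break → 11 h 32 min
Sat: 7:15 AM–3:34 PM = 8 h 19 min; less 60 min break → 7 h 19 min
Total: 7 h 31 min + 7 h 0 min + 8 h 54 min + 11 h 32 min + 7 h 19 min = 42 h 16 min.

42.27 hours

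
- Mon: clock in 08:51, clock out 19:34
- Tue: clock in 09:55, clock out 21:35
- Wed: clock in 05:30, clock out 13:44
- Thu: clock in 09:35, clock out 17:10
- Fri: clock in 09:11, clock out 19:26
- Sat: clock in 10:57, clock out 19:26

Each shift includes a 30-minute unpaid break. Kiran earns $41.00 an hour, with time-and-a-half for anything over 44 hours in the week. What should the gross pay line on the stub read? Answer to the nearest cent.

Mon: 08:51–19:34 = 10 h 43 min; less 30 min break → 10 h 13 min
Tue: 09:55–21:35 = 11 h 40 min; less 30 min break → 11 h 10 min
Wed: 05:30–13:44 = 8 h 14 min; less 30 min break → 7 h 44 min
Thu: 09:35–17:10 = 7 h 35 min; less 30 min break → 7 h 5 min
Fri: 09:11–19:26 = 10 h 15 min; less 30 min break → 9 h 45 min
Sat: 10:57–19:26 = 8 h 29 min; less 30 min break → 7 h 59 min
Total worked: 53 h 56 min = 3236 min.
Regular 44 h 0 min = 2640 min at $41.00/h; overtime 9 h 56 min = 596 min at $61.50/h.
Pay = (2640 × $41.00 + 596 × $61.50) ÷ 60 = $2414.90.

$2414.90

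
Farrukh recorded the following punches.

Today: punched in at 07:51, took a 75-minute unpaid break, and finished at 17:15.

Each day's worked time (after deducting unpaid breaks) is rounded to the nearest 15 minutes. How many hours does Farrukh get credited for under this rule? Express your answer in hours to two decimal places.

Today: 07:51–17:15 = 9 h 24 min − 75 min = 8 h 9 min → rounds to 8 h 15 min

8.25 hours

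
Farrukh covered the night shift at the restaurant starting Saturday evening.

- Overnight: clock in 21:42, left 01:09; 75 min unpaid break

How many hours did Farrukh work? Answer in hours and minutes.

Overnight: 21:42 → midnight = 2 h 18 min; midnight → 01:09 = 1 h 9 min; span 3 h 27 min; less 75 min break → 2 h 12 min

2 h 12 min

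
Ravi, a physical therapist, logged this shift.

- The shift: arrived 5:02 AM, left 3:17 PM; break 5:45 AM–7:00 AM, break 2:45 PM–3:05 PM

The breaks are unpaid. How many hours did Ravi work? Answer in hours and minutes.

8 h 40 min

The shift: 5:02 AM–3:17 PM = 10 h 15 min; less 95 min break → 8 h 40 min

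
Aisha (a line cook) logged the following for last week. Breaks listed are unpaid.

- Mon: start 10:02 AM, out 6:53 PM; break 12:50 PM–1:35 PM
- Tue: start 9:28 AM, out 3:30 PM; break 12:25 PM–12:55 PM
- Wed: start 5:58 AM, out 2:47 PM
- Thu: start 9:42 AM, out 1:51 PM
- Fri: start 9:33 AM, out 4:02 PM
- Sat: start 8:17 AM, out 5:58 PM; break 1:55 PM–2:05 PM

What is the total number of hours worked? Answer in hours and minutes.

42 h 36 min

Mon: 10:02 AM–6:53 PM = 8 h 51 min; less 45 min break → 8 h 6 min
Tue: 9:28 AM–3:30 PM = 6 h 2 min; less 30 min break → 5 h 32 min
Wed: 5:58 AM–2:47 PM = 8 h 49 min
Thu: 9:42 AM–1:51 PM = 4 h 9 min
Fri: 9:33 AM–4:02 PM = 6 h 29 min
Sat: 8:17 AM–5:58 PM = 9 h 41 min; less 10 min break → 9 h 31 min
Total: 8 h 6 min + 5 h 32 min + 8 h 49 min + 4 h 9 min + 6 h 29 min + 9 h 31 min = 42 h 36 min.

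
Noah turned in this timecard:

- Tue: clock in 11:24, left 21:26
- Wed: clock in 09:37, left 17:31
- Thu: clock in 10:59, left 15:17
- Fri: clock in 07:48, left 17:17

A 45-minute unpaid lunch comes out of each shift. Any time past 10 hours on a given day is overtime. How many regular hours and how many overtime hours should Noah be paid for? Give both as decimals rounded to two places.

Regular 28.72 hours, overtime 0.00 hours

Tue: 11:24–21:26 = 10 h 2 min; less 45 min break → 9 h 17 min
Wed: 09:37–17:31 = 7 h 54 min; less 45 min break → 7 h 9 min
Thu: 10:59–15:17 = 4 h 18 min; less 45 min break → 3 h 33 min
Fri: 07:48–17:17 = 9 h 29 min; less 45 min break → 8 h 44 min
Tue reg 9 h 17 min / OT 0 h 0 min; Wed reg 7 h 9 min / OT 0 h 0 min; Thu reg 3 h 33 min / OT 0 h 0 min; Fri reg 8 h 44 min / OT 0 h 0 min.
Totals: regular 28 h 43 min, overtime 0 h 0 min.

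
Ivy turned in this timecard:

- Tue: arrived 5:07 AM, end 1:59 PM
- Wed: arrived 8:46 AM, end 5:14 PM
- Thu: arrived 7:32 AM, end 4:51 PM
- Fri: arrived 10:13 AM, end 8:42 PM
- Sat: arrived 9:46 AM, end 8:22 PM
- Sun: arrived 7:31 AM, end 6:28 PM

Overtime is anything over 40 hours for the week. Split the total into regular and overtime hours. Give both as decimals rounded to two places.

Regular 40.00 hours, overtime 18.68 hours

Tue: 5:07 AM–1:59 PM = 8 h 52 min
Wed: 8:46 AM–5:14 PM = 8 h 28 min
Thu: 7:32 AM–4:51 PM = 9 h 19 min
Fri: 10:13 AM–8:42 PM = 10 h 29 min
Sat: 9:46 AM–8:22 PM = 10 h 36 min
Sun: 7:31 AM–6:28 PM = 10 h 57 min
Total worked: 58 h 41 min = 58.68 h.
Threshold 40 h → overtime 18 h 41 min, regular 40 h 0 min.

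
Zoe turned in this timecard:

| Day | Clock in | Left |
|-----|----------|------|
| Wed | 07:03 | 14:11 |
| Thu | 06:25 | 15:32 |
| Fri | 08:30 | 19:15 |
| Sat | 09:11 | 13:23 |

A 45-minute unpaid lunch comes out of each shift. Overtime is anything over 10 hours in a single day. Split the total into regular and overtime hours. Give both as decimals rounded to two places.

Regular 28.20 hours, overtime 0.00 hours

Wed: 07:03–14:11 = 7 h 8 min; less 45 min break → 6 h 23 min
Thu: 06:25–15:32 = 9 h 7 min; less 45 min break → 8 h 22 min
Fri: 08:30–19:15 = 10 h 45 min; less 45 min break → 10 h 0 min
Sat: 09:11–13:23 = 4 h 12 min; less 45 min break → 3 h 27 min
Wed reg 6 h 23 min / OT 0 h 0 min; Thu reg 8 h 22 min / OT 0 h 0 min; Fri reg 10 h 0 min / OT 0 h 0 min; Sat reg 3 h 27 min / OT 0 h 0 min.
Totals: regular 28 h 12 min, overtime 0 h 0 min.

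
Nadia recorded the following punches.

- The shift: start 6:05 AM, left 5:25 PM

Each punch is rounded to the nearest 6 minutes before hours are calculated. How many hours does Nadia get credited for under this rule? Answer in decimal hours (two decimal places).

The shift: in 6:05 AM→6:06 AM, out 5:25 PM→5:24 PM; 11 h 18 min

11.30 hours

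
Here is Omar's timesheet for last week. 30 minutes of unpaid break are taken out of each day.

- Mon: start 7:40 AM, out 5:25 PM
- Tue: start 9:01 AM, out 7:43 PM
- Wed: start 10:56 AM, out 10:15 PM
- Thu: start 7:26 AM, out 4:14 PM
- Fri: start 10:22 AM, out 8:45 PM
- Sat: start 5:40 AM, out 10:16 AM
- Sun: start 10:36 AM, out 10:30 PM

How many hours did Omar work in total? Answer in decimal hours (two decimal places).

Mon: 7:40 AM–5:25 PM = 9 h 45 min; less 30 min break → 9 h 15 min
Tue: 9:01 AM–7:43 PM = 10 h 42 min; less 30 min break → 10 h 12 min
Wed: 10:56 AM–10:15 PM = 11 h 19 min; less 30 min break → 10 h 49 min
Thu: 7:26 AM–4:14 PM = 8 h 48 min; less 30 min break → 8 h 18 min
Fri: 10:22 AM–8:45 PM = 10 h 23 min; less 30 min break → 9 h 53 min
Sat: 5:40 AM–10:16 AM = 4 h 36 min; less 30 min break → 4 h 6 min
Sun: 10:36 AM–10:30 PM = 11 h 54 min; less 30 min break → 11 h 24 min
Total: 9 h 15 min + 10 h 12 min + 10 h 49 min + 8 h 18 min + 9 h 53 min + 4 h 6 min + 11 h 24 min = 63 h 57 min.

63.95 hours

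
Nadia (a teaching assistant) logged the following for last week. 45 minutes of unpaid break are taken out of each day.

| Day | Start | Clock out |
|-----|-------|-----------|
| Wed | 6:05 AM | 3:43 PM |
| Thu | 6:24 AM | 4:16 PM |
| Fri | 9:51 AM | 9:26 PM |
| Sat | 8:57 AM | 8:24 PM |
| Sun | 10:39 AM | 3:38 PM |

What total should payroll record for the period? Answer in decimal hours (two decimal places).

Wed: 6:05 AM–3:43 PM = 9 h 38 min; less 45 min break → 8 h 53 min
Thu: 6:24 AM–4:16 PM = 9 h 52 min; less 45 min break → 9 h 7 min
Fri: 9:51 AM–9:26 PM = 11 h 35 min; less 45 min break → 10 h 50 min
Sat: 8:57 AM–8:24 PM = 11 h 27 min; less 45 min break → 10 h 42 min
Sun: 10:39 AM–3:38 PM = 4 h 59 min; less 45 min break → 4 h 14 min
Total: 8 h 53 min + 9 h 7 min + 10 h 50 min + 10 h 42 min + 4 h 14 min = 43 h 46 min.

43.77 hours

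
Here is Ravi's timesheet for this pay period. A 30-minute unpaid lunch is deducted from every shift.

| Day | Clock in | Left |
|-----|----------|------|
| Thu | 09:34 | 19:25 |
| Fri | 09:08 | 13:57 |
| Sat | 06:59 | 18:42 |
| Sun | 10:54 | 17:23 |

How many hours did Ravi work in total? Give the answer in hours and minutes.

30 h 52 min

Thu: 09:34–19:25 = 9 h 51 min; less 30 min break → 9 h 21 min
Fri: 09:08–13:57 = 4 h 49 min; less 30 min break → 4 h 19 min
Sat: 06:59–18:42 = 11 h 43 min; less 30 min break → 11 h 13 min
Sun: 10:54–17:23 = 6 h 29 min; less 30 min break → 5 h 59 min
Total: 9 h 21 min + 4 h 19 min + 11 h 13 min + 5 h 59 min = 30 h 52 min.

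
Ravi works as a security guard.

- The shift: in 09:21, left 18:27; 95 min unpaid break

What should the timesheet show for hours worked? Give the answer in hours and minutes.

7 h 31 min

The shift: 09:21–18:27 = 9 h 6 min; less 95 min break → 7 h 31 min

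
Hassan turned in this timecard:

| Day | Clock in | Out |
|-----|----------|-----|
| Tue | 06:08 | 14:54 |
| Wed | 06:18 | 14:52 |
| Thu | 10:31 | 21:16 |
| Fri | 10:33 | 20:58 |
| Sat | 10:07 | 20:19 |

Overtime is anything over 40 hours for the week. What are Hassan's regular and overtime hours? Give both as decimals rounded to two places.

Tue: 06:08–14:54 = 8 h 46 min
Wed: 06:18–14:52 = 8 h 34 min
Thu: 10:31–21:16 = 10 h 45 min
Fri: 10:33–20:58 = 10 h 25 min
Sat: 10:07–20:19 = 10 h 12 min
Total worked: 48 h 42 min = 48.70 h.
Threshold 40 h → overtime 8 h 42 min, regular 40 h 0 min.

Regular 40.00 hours, overtime 8.70 hours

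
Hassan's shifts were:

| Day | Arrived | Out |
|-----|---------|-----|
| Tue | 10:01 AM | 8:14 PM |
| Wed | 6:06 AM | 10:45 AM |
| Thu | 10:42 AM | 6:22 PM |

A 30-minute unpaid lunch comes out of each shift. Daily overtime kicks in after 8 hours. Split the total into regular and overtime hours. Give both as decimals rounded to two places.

Tue: 10:01 AM–8:14 PM = 10 h 13 min; less 30 min break → 9 h 43 min
Wed: 6:06 AM–10:45 AM = 4 h 39 min; less 30 min break → 4 h 9 min
Thu: 10:42 AM–6:22 PM = 7 h 40 min; less 30 min break → 7 h 10 min
Tue reg 8 h 0 min / OT 1 h 43 min; Wed reg 4 h 9 min / OT 0 h 0 min; Thu reg 7 h 10 min / OT 0 h 0 min.
Totals: regular 19 h 19 min, overtime 1 h 43 min.

Regular 19.32 hours, overtime 1.72 hours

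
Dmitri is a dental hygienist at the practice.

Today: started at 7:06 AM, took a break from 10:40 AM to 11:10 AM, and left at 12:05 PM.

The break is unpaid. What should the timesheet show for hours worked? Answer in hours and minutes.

4 h 29 min

Today: 7:06 AM–12:05 PM = 4 h 59 min; less 30 min break → 4 h 29 min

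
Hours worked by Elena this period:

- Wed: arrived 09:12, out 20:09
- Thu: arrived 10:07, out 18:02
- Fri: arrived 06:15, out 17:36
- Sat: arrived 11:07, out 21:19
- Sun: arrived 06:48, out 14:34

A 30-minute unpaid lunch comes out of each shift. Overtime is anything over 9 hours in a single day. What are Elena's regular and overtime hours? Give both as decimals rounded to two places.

Wed: 09:12–20:09 = 10 h 57 min; less 30 min break → 10 h 27 min
Thu: 10:07–18:02 = 7 h 55 min; less 30 min break → 7 h 25 min
Fri: 06:15–17:36 = 11 h 21 min; less 30 min break → 10 h 51 min
Sat: 11:07–21:19 = 10 h 12 min; less 30 min break → 9 h 42 min
Sun: 06:48–14:34 = 7 h 46 min; less 30 min break → 7 h 16 min
Wed reg 9 h 0 min / OT 1 h 27 min; Thu reg 7 h 25 min / OT 0 h 0 min; Fri reg 9 h 0 min / OT 1 h 51 min; Sat reg 9 h 0 min / OT 0 h 42 min; Sun reg 7 h 16 min / OT 0 h 0 min.
Totals: regular 41 h 41 min, overtime 4 h 0 min.

Regular 41.68 hours, overtime 4.00 hours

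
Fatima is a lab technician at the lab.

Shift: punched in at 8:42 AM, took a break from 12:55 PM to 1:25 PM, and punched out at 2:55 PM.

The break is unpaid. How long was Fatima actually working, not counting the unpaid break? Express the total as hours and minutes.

5 h 43 min

Shift: 8:42 AM–2:55 PM = 6 h 13 min; less 30 min break → 5 h 43 min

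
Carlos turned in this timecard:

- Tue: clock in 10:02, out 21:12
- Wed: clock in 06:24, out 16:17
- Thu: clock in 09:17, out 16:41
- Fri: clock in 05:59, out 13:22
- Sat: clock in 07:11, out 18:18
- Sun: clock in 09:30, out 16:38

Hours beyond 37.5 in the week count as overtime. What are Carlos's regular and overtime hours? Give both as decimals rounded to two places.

Tue: 10:02–21:12 = 11 h 10 min
Wed: 06:24–16:17 = 9 h 53 min
Thu: 09:17–16:41 = 7 h 24 min
Fri: 05:59–13:22 = 7 h 23 min
Sat: 07:11–18:18 = 11 h 7 min
Sun: 09:30–16:38 = 7 h 8 min
Total worked: 54 h 5 min = 54.08 h.
Threshold 37.5 h → overtime 16 h 35 min, regular 37 h 30 min.

Regular 37.50 hours, overtime 16.58 hours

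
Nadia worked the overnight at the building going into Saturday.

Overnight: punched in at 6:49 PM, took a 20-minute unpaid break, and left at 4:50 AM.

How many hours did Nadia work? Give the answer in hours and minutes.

9 h 41 min

Overnight: 6:49 PM → midnight = 5 h 11 min; midnight → 4:50 AM = 4 h 50 min; span 10 h 1 min; less 20 min break → 9 h 41 min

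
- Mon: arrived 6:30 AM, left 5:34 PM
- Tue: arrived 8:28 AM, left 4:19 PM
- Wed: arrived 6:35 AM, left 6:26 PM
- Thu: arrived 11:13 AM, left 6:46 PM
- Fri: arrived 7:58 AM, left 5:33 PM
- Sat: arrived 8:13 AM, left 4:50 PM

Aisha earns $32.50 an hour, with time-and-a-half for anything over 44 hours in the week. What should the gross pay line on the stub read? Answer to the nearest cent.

Mon: 6:30 AM–5:34 PM = 11 h 4 min
Tue: 8:28 AM–4:19 PM = 7 h 51 min
Wed: 6:35 AM–6:26 PM = 11 h 51 min
Thu: 11:13 AM–6:46 PM = 7 h 33 min
Fri: 7:58 AM–5:33 PM = 9 h 35 min
Sat: 8:13 AM–4:50 PM = 8 h 37 min
Total worked: 56 h 31 min = 3391 min.
Regular 44 h 0 min = 2640 min at $32.50/h; overtime 12 h 31 min = 751 min at $48.75/h.
Pay = (2640 × $32.50 + 751 × $48.75) ÷ 60 = $2040.19.

$2040.19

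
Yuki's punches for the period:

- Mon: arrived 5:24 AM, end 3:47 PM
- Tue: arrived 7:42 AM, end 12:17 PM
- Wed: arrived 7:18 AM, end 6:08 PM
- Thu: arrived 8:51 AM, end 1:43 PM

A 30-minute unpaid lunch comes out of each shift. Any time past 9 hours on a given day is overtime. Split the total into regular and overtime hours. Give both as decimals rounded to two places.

Mon: 5:24 AM–3:47 PM = 10 h 23 min; less 30 min break → 9 h 53 min
Tue: 7:42 AM–12:17 PM = 4 h 35 min; less 30 min break → 4 h 5 min
Wed: 7:18 AM–6:08 PM = 10 h 50 min; less 30 min break → 10 h 20 min
Thu: 8:51 AM–1:43 PM = 4 h 52 min; less 30 min break → 4 h 22 min
Mon reg 9 h 0 min / OT 0 h 53 min; Tue reg 4 h 5 min / OT 0 h 0 min; Wed reg 9 h 0 min / OT 1 h 20 min; Thu reg 4 h 22 min / OT 0 h 0 min.
Totals: regular 26 h 27 min, overtime 2 h 13 min.

Regular 26.45 hours, overtime 2.22 hours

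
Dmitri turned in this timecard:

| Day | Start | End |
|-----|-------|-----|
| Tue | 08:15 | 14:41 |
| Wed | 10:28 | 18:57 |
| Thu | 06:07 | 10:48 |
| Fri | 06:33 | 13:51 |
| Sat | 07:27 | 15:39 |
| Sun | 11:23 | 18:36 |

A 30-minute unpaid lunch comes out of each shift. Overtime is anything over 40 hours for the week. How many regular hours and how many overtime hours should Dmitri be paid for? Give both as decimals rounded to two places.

Tue: 08:15–14:41 = 6 h 26 min; less 30 min break → 5 h 56 min
Wed: 10:28–18:57 = 8 h 29 min; less 30 min break → 7 h 59 min
Thu: 06:07–10:48 = 4 h 41 min; less 30 min break → 4 h 11 min
Fri: 06:33–13:51 = 7 h 18 min; less 30 min break → 6 h 48 min
Sat: 07:27–15:39 = 8 h 12 min; less 30 min break → 7 h 42 min
Sun: 11:23–18:36 = 7 h 13 min; less 30 min break → 6 h 43 min
Total worked: 39 h 19 min = 39.32 h.
Threshold 40 h → overtime 0 h 0 min, regular 39 h 19 min.

Regular 39.32 hours, overtime 0.00 hours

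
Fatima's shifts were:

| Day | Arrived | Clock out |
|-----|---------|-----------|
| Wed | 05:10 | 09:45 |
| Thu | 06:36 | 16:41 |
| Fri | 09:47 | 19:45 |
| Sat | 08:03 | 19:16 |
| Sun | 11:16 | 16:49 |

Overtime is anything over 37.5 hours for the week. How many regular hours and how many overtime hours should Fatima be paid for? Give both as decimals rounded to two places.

Wed: 05:10–09:45 = 4 h 35 min
Thu: 06:36–16:41 = 10 h 5 min
Fri: 09:47–19:45 = 9 h 58 min
Sat: 08:03–19:16 = 11 h 13 min
Sun: 11:16–16:49 = 5 h 33 min
Total worked: 41 h 24 min = 41.40 h.
Threshold 37.5 h → overtime 3 h 54 min, regular 37 h 30 min.

Regular 37.50 hours, overtime 3.90 hours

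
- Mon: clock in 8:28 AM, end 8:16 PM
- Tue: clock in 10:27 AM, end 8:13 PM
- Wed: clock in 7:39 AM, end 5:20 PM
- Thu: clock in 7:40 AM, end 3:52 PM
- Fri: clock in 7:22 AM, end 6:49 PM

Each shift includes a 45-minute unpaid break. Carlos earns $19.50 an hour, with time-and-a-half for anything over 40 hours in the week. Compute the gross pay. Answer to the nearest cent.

Mon: 8:28 AM–8:16 PM = 11 h 48 min; less 45 min break → 11 h 3 min
Tue: 10:27 AM–8:13 PM = 9 h 46 min; less 45 min break → 9 h 1 min
Wed: 7:39 AM–5:20 PM = 9 h 41 min; less 45 min break → 8 h 56 min
Thu: 7:40 AM–3:52 PM = 8 h 12 min; less 45 min break → 7 h 27 min
Fri: 7:22 AM–6:49 PM = 11 h 27 min; less 45 min break → 10 h 42 min
Total worked: 47 h 9 min = 2829 min.
Regular 40 h 0 min = 2400 min at $19.50/h; overtime 7 h 9 min = 429 min at $29.25/h.
Pay = (2400 × $19.50 + 429 × $29.25) ÷ 60 = $989.14.

$989.14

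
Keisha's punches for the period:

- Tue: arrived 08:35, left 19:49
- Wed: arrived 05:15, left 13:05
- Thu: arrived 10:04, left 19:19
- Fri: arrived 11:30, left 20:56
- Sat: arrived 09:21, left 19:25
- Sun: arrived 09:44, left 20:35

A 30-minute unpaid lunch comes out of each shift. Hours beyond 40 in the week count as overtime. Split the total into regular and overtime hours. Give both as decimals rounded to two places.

Regular 40.00 hours, overtime 15.67 hours

Tue: 08:35–19:49 = 11 h 14 min; less 30 min break → 10 h 44 min
Wed: 05:15–13:05 = 7 h 50 min; less 30 min break → 7 h 20 min
Thu: 10:04–19:19 = 9 h 15 min; less 30 min break → 8 h 45 min
Fri: 11:30–20:56 = 9 h 26 min; less 30 min break → 8 h 56 min
Sat: 09:21–19:25 = 10 h 4 min; less 30 min break → 9 h 34 min
Sun: 09:44–20:35 = 10 h 51 min; less 30 min break → 10 h 21 min
Total worked: 55 h 40 min = 55.67 h.
Threshold 40 h → overtime 15 h 40 min, regular 40 h 0 min.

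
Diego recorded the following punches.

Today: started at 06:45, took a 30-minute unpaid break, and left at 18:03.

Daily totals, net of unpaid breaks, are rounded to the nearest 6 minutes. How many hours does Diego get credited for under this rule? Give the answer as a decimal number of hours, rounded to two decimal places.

Today: 06:45–18:03 = 11 h 18 min − 30 min = 10 h 48 min → rounds to 10 h 48 min

10.80 hours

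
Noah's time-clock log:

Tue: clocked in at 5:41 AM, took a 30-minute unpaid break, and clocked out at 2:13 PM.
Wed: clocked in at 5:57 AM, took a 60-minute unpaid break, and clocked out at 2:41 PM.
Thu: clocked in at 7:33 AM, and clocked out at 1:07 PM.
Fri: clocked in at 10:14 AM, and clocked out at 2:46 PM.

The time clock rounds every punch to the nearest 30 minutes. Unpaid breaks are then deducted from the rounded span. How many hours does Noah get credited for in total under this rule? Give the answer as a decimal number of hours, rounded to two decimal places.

Tue: in 5:41 AM→5:30 AM, out 2:13 PM→2:00 PM; 8 h 30 min − 30 min = 8 h 0 min
Wed: in 5:57 AM→6:00 AM, out 2:41 PM→2:30 PM; 8 h 30 min − 60 min = 7 h 30 min
Thu: in 7:33 AM→7:30 AM, out 1:07 PM→1:00 PM; 5 h 30 min
Fri: in 10:14 AM→10:00 AM, out 2:46 PM→3:00 PM; 5 h 0 min
Total credited: 26 h 0 min.

26.00 hours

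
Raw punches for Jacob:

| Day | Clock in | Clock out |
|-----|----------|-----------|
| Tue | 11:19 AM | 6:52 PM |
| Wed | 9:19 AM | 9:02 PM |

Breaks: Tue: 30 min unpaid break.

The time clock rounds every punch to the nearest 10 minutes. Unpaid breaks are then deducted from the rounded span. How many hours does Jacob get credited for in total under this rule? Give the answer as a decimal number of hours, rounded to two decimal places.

18.67 hours

Tue: in 11:19 AM→11:20 AM, out 6:52 PM→6:50 PM; 7 h 30 min − 30 min = 7 h 0 min
Wed: in 9:19 AM→9:20 AM, out 9:02 PM→9:00 PM; 11 h 40 min
Total credited: 18 h 40 min.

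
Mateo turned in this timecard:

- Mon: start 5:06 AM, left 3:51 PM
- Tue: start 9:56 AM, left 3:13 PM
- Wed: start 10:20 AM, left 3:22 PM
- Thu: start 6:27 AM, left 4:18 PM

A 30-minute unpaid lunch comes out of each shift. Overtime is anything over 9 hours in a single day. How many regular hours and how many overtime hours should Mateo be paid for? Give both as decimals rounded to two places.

Mon: 5:06 AM–3:51 PM = 10 h 45 min; less 30 min break → 10 h 15 min
Tue: 9:56 AM–3:13 PM = 5 h 17 min; less 30 min break → 4 h 47 min
Wed: 10:20 AM–3:22 PM = 5 h 2 min; less 30 min break → 4 h 32 min
Thu: 6:27 AM–4:18 PM = 9 h 51 min; less 30 min break → 9 h 21 min
Mon reg 9 h 0 min / OT 1 h 15 min; Tue reg 4 h 47 min / OT 0 h 0 min; Wed reg 4 h 32 min / OT 0 h 0 min; Thu reg 9 h 0 min / OT 0 h 21 min.
Totals: regular 27 h 19 min, overtime 1 h 36 min.

Regular 27.32 hours, overtime 1.60 hours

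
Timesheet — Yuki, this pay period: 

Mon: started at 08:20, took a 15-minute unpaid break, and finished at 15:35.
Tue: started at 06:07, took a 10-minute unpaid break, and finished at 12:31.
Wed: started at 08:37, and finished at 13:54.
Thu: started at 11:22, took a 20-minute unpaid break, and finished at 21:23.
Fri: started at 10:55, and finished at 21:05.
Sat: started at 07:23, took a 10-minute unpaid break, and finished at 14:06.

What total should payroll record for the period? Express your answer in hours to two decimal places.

44.92 hours

Mon: 08:20–15:35 = 7 h 15 min; less 15 min break → 7 h 0 min
Tue: 06:07–12:31 = 6 h 24 min; less 10 min break → 6 h 14 min
Wed: 08:37–13:54 = 5 h 17 min
Thu: 11:22–21:23 = 10 h 1 min; less 20 min break → 9 h 41 min
Fri: 10:55–21:05 = 10 h 10 min
Sat: 07:23–14:06 = 6 h 43 min; less 10 min break → 6 h 33 min
Total: 7 h 0 min + 6 h 14 min + 5 h 17 min + 9 h 41 min + 10 h 10 min + 6 h 33 min = 44 h 55 min.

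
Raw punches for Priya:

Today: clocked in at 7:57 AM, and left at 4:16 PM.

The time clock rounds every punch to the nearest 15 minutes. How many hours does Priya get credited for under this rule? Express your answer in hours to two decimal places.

8.25 hours

Today: in 7:57 AM→8:00 AM, out 4:16 PM→4:15 PM; 8 h 15 min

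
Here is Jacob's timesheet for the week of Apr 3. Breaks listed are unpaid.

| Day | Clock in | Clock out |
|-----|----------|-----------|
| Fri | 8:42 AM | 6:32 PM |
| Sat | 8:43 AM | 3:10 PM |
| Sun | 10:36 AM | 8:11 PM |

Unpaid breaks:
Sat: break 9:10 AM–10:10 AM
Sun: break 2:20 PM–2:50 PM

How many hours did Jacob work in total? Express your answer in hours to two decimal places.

Fri: 8:42 AM–6:32 PM = 9 h 50 min
Sat: 8:43 AM–3:10 PM = 6 h 27 min; less 60 min break → 5 h 27 min
Sun: 10:36 AM–8:11 PM = 9 h 35 min; less 30 min break → 9 h 5 min
Total: 9 h 50 min + 5 h 27 min + 9 h 5 min = 24 h 22 min.

24.37 hours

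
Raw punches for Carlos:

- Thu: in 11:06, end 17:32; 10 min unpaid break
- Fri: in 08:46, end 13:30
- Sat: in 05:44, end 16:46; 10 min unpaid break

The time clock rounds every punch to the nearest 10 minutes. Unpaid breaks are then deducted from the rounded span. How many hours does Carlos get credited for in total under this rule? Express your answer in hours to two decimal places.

Thu: in 11:06→11:10, out 17:32→17:30; 6 h 20 min − 10 min = 6 h 10 min
Fri: in 08:46→08:50, out 13:30→13:30; 4 h 40 min
Sat: in 05:44→05:40, out 16:46→16:50; 11 h 10 min − 10 min = 11 h 0 min
Total credited: 21 h 50 min.

21.83 hours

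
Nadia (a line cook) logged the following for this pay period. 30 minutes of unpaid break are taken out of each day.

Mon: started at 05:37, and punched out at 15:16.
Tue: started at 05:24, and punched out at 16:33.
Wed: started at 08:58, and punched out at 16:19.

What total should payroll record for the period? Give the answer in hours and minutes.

26 h 39 min

Mon: 05:37–15:16 = 9 h 39 min; less 30 min break → 9 h 9 min
Tue: 05:24–16:33 = 11 h 9 min; less 30 min break → 10 h 39 min
Wed: 08:58–16:19 = 7 h 21 min; less 30 min break → 6 h 51 min
Total: 9 h 9 min + 10 h 39 min + 6 h 51 min = 26 h 39 min.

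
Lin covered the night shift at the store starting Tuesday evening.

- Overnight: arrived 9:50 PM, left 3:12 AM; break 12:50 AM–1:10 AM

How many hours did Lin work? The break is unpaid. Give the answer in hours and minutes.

Overnight: 9:50 PM → midnight = 2 h 10 min; midnight → 3:12 AM = 3 h 12 min; span 5 h 22 min; less 20 min break → 5 h 2 min

5 h 2 min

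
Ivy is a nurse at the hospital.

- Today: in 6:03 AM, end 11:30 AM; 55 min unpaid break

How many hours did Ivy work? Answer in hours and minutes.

Today: 6:03 AM–11:30 AM = 5 h 27 min; less 55 min break → 4 h 32 min

4 h 32 min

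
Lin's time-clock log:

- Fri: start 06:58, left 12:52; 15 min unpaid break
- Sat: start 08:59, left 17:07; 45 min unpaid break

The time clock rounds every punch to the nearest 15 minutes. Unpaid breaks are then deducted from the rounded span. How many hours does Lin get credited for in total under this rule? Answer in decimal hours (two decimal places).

Fri: in 06:58→07:00, out 12:52→12:45; 5 h 45 min − 15 min = 5 h 30 min
Sat: in 08:59→09:00, out 17:07→17:00; 8 h 0 min − 45 min = 7 h 15 min
Total credited: 12 h 45 min.

12.75 hours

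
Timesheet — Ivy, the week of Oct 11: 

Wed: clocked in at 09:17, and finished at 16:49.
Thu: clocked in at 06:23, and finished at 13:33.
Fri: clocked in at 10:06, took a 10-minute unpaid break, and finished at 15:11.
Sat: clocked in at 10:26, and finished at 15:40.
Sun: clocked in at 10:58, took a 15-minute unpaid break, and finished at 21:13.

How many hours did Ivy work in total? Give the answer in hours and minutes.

34 h 51 min

Wed: 09:17–16:49 = 7 h 32 min
Thu: 06:23–13:33 = 7 h 10 min
Fri: 10:06–15:11 = 5 h 5 min; less 10 min break → 4 h 55 min
Sat: 10:26–15:40 = 5 h 14 min
Sun: 10:58–21:13 = 10 h 15 min; less 15 min break → 10 h 0 min
Total: 7 h 32 min + 7 h 10 min + 4 h 55 min + 5 h 14 min + 10 h 0 min = 34 h 51 min.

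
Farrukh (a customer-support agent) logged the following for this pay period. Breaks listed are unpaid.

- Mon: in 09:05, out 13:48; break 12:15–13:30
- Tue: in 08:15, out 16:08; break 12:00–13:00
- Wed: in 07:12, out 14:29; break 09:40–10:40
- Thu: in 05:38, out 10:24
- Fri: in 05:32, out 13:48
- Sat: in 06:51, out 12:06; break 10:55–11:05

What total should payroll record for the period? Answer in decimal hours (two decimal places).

Mon: 09:05–13:48 = 4 h 43 min; less 75 min break → 3 h 28 min
Tue: 08:15–16:08 = 7 h 53 min; less 60 min break → 6 h 53 min
Wed: 07:12–14:29 = 7 h 17 min; less 60 min break → 6 h 17 min
Thu: 05:38–10:24 = 4 h 46 min
Fri: 05:32–13:48 = 8 h 16 min
Sat: 06:51–12:06 = 5 h 15 min; less 10 min break → 5 h 5 min
Total: 3 h 28 min + 6 h 53 min + 6 h 17 min + 4 h 46 min + 8 h 16 min + 5 h 5 min = 34 h 45 min.

34.75 hours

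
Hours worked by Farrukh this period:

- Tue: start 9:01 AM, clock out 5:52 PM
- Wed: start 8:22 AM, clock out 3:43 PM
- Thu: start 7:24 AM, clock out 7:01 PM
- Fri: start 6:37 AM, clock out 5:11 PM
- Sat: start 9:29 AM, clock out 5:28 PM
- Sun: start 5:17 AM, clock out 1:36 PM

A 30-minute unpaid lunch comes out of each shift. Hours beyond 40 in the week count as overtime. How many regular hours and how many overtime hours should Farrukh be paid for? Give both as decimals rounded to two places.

Tue: 9:01 AM–5:52 PM = 8 h 51 min; less 30 min break → 8 h 21 min
Wed: 8:22 AM–3:43 PM = 7 h 21 min; less 30 min break → 6 h 51 min
Thu: 7:24 AM–7:01 PM = 11 h 37 min; less 30 min break → 11 h 7 min
Fri: 6:37 AM–5:11 PM = 10 h 34 min; less 30 min break → 10 h 4 min
Sat: 9:29 AM–5:28 PM = 7 h 59 min; less 30 min break → 7 h 29 min
Sun: 5:17 AM–1:36 PM = 8 h 19 min; less 30 min break → 7 h 49 min
Total worked: 51 h 41 min = 51.68 h.
Threshold 40 h → overtime 11 h 41 min, regular 40 h 0 min.

Regular 40.00 hours, overtime 11.68 hours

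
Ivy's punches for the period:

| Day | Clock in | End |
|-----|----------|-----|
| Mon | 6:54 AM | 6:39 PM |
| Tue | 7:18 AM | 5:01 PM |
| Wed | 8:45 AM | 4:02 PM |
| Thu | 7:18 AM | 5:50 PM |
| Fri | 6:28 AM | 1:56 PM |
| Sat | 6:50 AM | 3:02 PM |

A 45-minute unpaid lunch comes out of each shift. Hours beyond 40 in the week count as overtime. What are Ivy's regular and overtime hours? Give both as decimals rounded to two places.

Regular 40.00 hours, overtime 10.45 hours

Mon: 6:54 AM–6:39 PM = 11 h 45 min; less 45 min break → 11 h 0 min
Tue: 7:18 AM–5:01 PM = 9 h 43 min; less 45 min break → 8 h 58 min
Wed: 8:45 AM–4:02 PM = 7 h 17 min; less 45 min break → 6 h 32 min
Thu: 7:18 AM–5:50 PM = 10 h 32 min; less 45 min break → 9 h 47 min
Fri: 6:28 AM–1:56 PM = 7 h 28 min; less 45 min break → 6 h 43 min
Sat: 6:50 AM–3:02 PM = 8 h 12 min; less 45 min break → 7 h 27 min
Total worked: 50 h 27 min = 50.45 h.
Threshold 40 h → overtime 10 h 27 min, regular 40 h 0 min.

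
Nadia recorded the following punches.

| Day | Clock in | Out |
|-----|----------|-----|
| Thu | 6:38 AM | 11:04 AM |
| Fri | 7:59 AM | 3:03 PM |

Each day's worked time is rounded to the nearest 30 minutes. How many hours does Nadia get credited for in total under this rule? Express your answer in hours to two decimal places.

Thu: 6:38 AM–11:04 AM = 4 h 26 min → rounds to 4 h 30 min
Fri: 7:59 AM–3:03 PM = 7 h 4 min → rounds to 7 h 0 min
Total credited: 11 h 30 min.

11.50 hours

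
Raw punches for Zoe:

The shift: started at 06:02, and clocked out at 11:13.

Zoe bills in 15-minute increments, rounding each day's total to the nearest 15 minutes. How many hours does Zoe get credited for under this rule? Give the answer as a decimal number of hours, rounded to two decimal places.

5.25 hours

The shift: 06:02–11:13 = 5 h 11 min → rounds to 5 h 15 min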